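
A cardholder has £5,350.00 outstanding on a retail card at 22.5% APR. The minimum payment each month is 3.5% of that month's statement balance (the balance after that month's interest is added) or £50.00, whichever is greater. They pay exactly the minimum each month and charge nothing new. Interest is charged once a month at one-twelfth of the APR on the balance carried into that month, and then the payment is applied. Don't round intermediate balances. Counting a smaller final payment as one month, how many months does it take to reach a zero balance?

119 months

Monthly rate r = 22.5%/12 = 1.875% = 0.01875.
While 3.5% of the post-interest balance exceeds £50.00, each month B ← (B·(1+r))·(1 − 0.035), i.e. B shrinks by the factor (1+r)·0.965 = 0.98309.
This holds for months 1–79. Entering month 80 the balance is £1,391.08; 3.5% of the post-interest balance is now below £50.00, so the flat £50.00 minimum applies from here.
From month 80 a fixed £50.00 at rate r clears £1,391.08 in 40 more payments. Total: 79 + 40 = 119 months.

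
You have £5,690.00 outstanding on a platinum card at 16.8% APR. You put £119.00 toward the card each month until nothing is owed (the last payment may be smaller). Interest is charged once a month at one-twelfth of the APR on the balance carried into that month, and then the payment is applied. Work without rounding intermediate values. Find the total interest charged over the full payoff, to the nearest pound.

£3,784

Monthly rate r = 16.8%/12 = 1.4% = 0.014.
Payoff takes n = ⌈−ln(1 − rB₀/P)/ln(1+r)⌉ = ⌈79.615⌉ = 80 payments; the last is £73.40.
Total paid = 79·£119.00 + £73.40 = £9,474.40.
Total interest = total paid − principal = £9,474.40 − £5,690.00 = £3,784.40.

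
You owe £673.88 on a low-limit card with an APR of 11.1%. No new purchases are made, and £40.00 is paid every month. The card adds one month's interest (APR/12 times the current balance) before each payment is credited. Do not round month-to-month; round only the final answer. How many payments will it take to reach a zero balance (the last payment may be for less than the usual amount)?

19 payments

Monthly rate r = 11.1%/12 = 0.925% = 0.00925.
Recurrence: B ← B·(1+r) − £40.00.
Month 1: interest £6.23; balance after payment £640.11.
Month 2: interest £5.92; balance after payment £606.03.
Closed form: n = −ln(1 − rB₀/P)/ln(1+r) = −ln(0.84417)/ln(1.00925) ≈ 18.399, so the balance reaches zero during payment 19.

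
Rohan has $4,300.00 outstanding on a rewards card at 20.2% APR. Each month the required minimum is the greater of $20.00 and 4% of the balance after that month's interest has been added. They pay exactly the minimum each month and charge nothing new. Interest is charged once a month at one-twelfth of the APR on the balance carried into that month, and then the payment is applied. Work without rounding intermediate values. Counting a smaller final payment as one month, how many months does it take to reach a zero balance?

Monthly rate r = 20.2%/12 = 1.68333% = 0.0168333.
While 4% of the post-interest balance exceeds $20.00, each month B ← (B·(1+r))·(1 − 0.04), i.e. B shrinks by the factor (1+r)·0.96 = 0.97616.
This holds for months 1–90. Entering month 91 the balance is $490.18; 4% of the post-interest balance is now below $20.00, so the flat $20.00 minimum applies from here.
From month 91 a fixed $20.00 at rate r clears $490.18 in 32 more payments. Total: 90 + 32 = 122 months.

122 months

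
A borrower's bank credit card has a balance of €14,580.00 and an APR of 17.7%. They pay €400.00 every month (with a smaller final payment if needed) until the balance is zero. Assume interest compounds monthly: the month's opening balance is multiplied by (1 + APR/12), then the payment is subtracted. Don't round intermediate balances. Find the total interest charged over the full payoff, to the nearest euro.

Monthly rate r = 17.7%/12 = 1.475% = 0.01475.
Payoff takes n = ⌈−ln(1 − rB₀/P)/ln(1+r)⌉ = ⌈52.683⌉ = 53 payments; the last is €274.02.
Total paid = 52·€400.00 + €274.02 = €21,074.02.
Total interest = total paid − principal = €21,074.02 − €14,580.00 = €6,494.02.

€6,494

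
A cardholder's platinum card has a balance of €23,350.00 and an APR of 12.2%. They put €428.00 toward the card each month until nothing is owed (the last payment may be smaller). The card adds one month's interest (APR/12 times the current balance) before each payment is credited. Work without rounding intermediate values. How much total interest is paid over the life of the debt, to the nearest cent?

€10,876.35

Monthly rate r = 12.2%/12 = 1.01667% = 0.0101667.
Payoff takes n = ⌈−ln(1 − rB₀/P)/ln(1+r)⌉ = ⌈79.968⌉ = 80 payments; the last is €414.35.
Total paid = 79·€428.00 + €414.35 = €34,226.35.
Total interest = total paid − principal = €34,226.35 − €23,350.00 = €10,876.35.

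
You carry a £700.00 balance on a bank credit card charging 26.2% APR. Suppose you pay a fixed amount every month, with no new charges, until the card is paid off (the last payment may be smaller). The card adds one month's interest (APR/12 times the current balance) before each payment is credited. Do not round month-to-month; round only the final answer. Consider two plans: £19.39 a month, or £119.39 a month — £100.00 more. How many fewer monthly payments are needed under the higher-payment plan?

65 fewer payments

Monthly rate r = 26.2%/12 = 2.18333% = 0.0218333.
At £19.39/mo: n = ⌈−ln(1 − rB₀/P)/ln(1+r)⌉ = 72 payments (last £16.78); total interest = total paid − £700.00 = £693.47.
At £119.39/mo: 7 payments (last £41.14); total interest £57.48.
Payments saved = 72 − 7 = 65.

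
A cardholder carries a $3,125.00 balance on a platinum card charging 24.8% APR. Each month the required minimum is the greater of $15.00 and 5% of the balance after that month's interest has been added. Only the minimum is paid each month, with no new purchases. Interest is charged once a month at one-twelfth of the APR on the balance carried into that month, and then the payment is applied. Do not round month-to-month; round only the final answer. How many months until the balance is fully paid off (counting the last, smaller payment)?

103 months

Monthly rate r = 24.8%/12 = 2.06667% = 0.0206667.
While 5% of the post-interest balance exceeds $15.00, each month B ← (B·(1+r))·(1 − 0.05), i.e. B shrinks by the factor (1+r)·0.95 = 0.96963.
This holds for months 1–77. Entering month 78 the balance is $290.82; 5% of the post-interest balance is now below $15.00, so the flat $15.00 minimum applies from here.
From month 78 a fixed $15.00 at rate r clears $290.82 in 26 more payments. Total: 77 + 26 = 103 months.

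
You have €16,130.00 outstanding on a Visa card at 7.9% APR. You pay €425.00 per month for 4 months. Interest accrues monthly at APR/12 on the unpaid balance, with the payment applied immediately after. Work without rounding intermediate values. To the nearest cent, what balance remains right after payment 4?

€14,842.11

Monthly rate r = 7.9%/12 = 0.658333% = 0.00658333.
Each month: B ← B·(1+r) − €425.00.
Month 1: interest €106.19; balance after payment €15,811.19.
Month 2: interest €104.09; balance after payment €15,490.28.
Month 3: interest €101.98; balance after payment €15,167.26.
Month 4: interest €99.85; balance after payment €14,842.11.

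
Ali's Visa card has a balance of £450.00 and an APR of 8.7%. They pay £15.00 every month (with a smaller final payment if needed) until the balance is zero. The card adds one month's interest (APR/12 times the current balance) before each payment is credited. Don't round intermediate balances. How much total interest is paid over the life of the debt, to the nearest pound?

Monthly rate r = 8.7%/12 = 0.725% = 0.00725.
Payoff takes n = ⌈−ln(1 − rB₀/P)/ln(1+r)⌉ = ⌈33.952⌉ = 34 payments; the last is £14.28.
Total paid = 33·£15.00 + £14.28 = £509.28.
Total interest = total paid − principal = £509.28 − £450.00 = £59.28.

£59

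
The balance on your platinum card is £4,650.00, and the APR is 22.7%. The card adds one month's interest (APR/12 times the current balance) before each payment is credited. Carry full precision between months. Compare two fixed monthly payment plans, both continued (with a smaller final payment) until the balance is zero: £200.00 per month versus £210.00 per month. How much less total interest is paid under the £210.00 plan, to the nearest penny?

Monthly rate r = 22.7%/12 = 1.89167% = 0.0189167.
At £200.00/mo: n = ⌈−ln(1 − rB₀/P)/ln(1+r)⌉ = 31 payments (last £184.60); total interest = total paid − £4,650.00 = £1,534.60.
At £210.00/mo: 29 payments (last £202.45); total interest £1,432.45.
Interest saved = £1,534.60 − £1,432.45 = £102.15.

£102.15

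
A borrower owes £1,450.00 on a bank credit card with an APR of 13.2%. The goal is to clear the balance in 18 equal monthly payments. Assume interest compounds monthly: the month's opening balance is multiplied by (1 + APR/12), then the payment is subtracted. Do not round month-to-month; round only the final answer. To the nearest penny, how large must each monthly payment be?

Monthly rate r = 13.2%/12 = 1.1% = 0.011.
Level-payment amortization: P = B₀·r / (1 − (1+r)^(−n)) = 1450.00·0.011 / (1 − 1.011^(−18)).
Denominator 1 − (1+r)^(−18) = 0.178742782.
P = 15.95 / 0.178742782 ≈ 89.23.

£89.23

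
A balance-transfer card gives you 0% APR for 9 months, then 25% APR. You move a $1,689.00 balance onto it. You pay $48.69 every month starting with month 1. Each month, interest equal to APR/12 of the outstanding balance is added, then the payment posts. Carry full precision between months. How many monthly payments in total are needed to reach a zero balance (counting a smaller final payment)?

Promo months 1–9 at r₀ = 0%/12 = 0; months 10+ at r₁ = 25%/12 = 0.0208333.
After month 9 (no interest yet): B = $1,689.00 − 9·$48.69 = $1,250.79.
Then at r₁ with $48.69/mo: n₂ = −ln(1 − r₁·B/P)/ln(1+r₁) ≈ 37.16 → 38 more payments.

47 payments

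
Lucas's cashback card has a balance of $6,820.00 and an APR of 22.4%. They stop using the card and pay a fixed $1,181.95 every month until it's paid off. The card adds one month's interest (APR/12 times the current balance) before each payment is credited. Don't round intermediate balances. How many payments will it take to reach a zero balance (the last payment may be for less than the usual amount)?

7 months

Monthly rate r = 22.4%/12 = 1.86667% = 0.0186667.
Recurrence: B ← B·(1+r) − $1,181.95.
Month 1: interest $127.31; balance after payment $5,765.36.
Month 2: interest $107.62; balance after payment $4,691.03.
Closed form: n = −ln(1 − rB₀/P)/ln(1+r) = −ln(0.89229)/ln(1.01867) ≈ 6.162, so the balance reaches zero during payment 7.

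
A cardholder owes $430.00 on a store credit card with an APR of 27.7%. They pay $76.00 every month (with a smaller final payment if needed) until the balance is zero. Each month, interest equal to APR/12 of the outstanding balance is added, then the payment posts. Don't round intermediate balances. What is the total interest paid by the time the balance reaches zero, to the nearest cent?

$36.19

Monthly rate r = 27.7%/12 = 2.30833% = 0.0230833.
Payoff takes n = ⌈−ln(1 − rB₀/P)/ln(1+r)⌉ = ⌈6.133⌉ = 7 payments; the last is $10.19.
Total paid = 6·$76.00 + $10.19 = $466.19.
Total interest = total paid − principal = $466.19 − $430.00 = $36.19.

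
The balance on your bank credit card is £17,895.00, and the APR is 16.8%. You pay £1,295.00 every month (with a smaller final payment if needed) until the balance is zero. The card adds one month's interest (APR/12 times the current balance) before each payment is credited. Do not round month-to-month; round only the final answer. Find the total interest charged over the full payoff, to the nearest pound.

£2,134

Monthly rate r = 16.8%/12 = 1.4% = 0.014.
Payoff takes n = ⌈−ln(1 − rB₀/P)/ln(1+r)⌉ = ⌈15.464⌉ = 16 payments; the last is £603.73.
Total paid = 15·£1,295.00 + £603.73 = £20,028.73.
Total interest = total paid − principal = £20,028.73 − £17,895.00 = £2,133.73.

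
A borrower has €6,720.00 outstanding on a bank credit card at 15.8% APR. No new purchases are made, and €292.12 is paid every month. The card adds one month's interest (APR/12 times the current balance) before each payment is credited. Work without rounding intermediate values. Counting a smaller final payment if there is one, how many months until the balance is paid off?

28 months

Monthly rate r = 15.8%/12 = 1.31667% = 0.0131667.
Recurrence: B ← B·(1+r) − €292.12.
Month 1: interest €88.48; balance after payment €6,516.36.
Month 2: interest €85.80; balance after payment €6,310.04.
Closed form: n = −ln(1 − rB₀/P)/ln(1+r) = −ln(0.69711)/ln(1.01317) ≈ 27.583, so the balance reaches zero during payment 28.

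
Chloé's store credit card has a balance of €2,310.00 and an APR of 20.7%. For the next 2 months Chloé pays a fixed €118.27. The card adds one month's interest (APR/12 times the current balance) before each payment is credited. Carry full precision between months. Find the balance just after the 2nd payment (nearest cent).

€2,151.80

Monthly rate r = 20.7%/12 = 1.725% = 0.01725.
Each month: B ← B·(1+r) − €118.27.
Month 1: interest €39.85; balance after payment €2,231.58.
Month 2: interest €38.49; balance after payment €2,151.80.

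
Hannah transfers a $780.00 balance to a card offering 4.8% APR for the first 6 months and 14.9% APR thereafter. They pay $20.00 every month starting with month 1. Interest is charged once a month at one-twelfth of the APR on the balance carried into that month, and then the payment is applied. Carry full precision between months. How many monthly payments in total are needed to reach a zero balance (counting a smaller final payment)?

51 payments

Promo months 1–6 at r₀ = 4.8%/12 = 0.004; months 7+ at r₁ = 14.9%/12 = 0.0124167.
After month 6: iterate B ← B·(1+r₀) − $20.00 for 6 months → $677.70.
Then at r₁ with $20.00/mo: n₂ = −ln(1 − r₁·B/P)/ln(1+r₁) ≈ 44.25 → 45 more payments.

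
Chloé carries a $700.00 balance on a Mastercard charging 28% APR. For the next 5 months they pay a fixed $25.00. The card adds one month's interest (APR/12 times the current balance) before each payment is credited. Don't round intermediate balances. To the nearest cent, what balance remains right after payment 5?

Monthly rate r = 28%/12 = 2.33333% = 0.0233333.
Each month: B ← B·(1+r) − $25.00.
Month 1: interest $16.33; balance after payment $691.33.
Month 2: interest $16.13; balance after payment $682.46.
Month 3: interest $15.92; balance after payment $673.39.
Month 4: interest $15.71; balance after payment $664.10.
Month 5: interest $15.50; balance after payment $654.60.

$654.60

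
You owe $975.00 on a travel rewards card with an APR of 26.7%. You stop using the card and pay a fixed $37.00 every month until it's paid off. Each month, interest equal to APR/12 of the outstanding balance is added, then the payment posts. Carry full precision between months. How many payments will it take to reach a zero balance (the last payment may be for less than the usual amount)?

Monthly rate r = 26.7%/12 = 2.225% = 0.02225.
Recurrence: B ← B·(1+r) − $37.00.
Month 1: interest $21.69; balance after payment $959.69.
Month 2: interest $21.35; balance after payment $944.05.
Closed form: n = −ln(1 − rB₀/P)/ln(1+r) = −ln(0.41368)/ln(1.02225) ≈ 40.110, so the balance reaches zero during payment 41.

41 payments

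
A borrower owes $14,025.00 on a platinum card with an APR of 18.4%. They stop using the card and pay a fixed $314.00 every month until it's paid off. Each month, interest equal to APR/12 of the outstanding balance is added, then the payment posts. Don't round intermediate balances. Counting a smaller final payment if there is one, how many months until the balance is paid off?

Monthly rate r = 18.4%/12 = 1.53333% = 0.0153333.
Recurrence: B ← B·(1+r) − $314.00.
Month 1: interest $215.05; balance after payment $13,926.05.
Month 2: interest $213.53; balance after payment $13,825.58.
Closed form: n = −ln(1 − rB₀/P)/ln(1+r) = −ln(0.31513)/ln(1.01533) ≈ 75.888, so the balance reaches zero during payment 76.

76 payments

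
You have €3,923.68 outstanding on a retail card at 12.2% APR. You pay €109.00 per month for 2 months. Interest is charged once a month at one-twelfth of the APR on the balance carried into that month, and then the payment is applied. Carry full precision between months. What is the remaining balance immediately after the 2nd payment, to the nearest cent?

Monthly rate r = 12.2%/12 = 1.01667% = 0.0101667.
Each month: B ← B·(1+r) − €109.00.
Month 1: interest €39.89; balance after payment €3,854.57.
Month 2: interest €39.19; balance after payment €3,784.76.

€3,784.76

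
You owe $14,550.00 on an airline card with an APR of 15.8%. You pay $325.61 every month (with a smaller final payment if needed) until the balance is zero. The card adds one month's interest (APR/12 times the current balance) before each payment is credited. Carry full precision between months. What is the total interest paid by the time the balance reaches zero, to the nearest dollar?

$7,545

Monthly rate r = 15.8%/12 = 1.31667% = 0.0131667.
Payoff takes n = ⌈−ln(1 − rB₀/P)/ln(1+r)⌉ = ⌈67.855⌉ = 68 payments; the last is $278.80.
Total paid = 67·$325.61 + $278.80 = $22,094.67.
Total interest = total paid − principal = $22,094.67 − $14,550.00 = $7,544.67.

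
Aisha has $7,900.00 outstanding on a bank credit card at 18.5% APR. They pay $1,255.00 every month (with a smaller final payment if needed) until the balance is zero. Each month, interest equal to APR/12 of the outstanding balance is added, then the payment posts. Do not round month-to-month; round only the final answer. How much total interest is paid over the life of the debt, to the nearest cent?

Monthly rate r = 18.5%/12 = 1.54167% = 0.0154167.
Payoff takes n = ⌈−ln(1 − rB₀/P)/ln(1+r)⌉ = ⌈6.672⌉ = 7 payments; the last is $846.09.
Total paid = 6·$1,255.00 + $846.09 = $8,376.09.
Total interest = total paid − principal = $8,376.09 − $7,900.00 = $476.09.

$476.09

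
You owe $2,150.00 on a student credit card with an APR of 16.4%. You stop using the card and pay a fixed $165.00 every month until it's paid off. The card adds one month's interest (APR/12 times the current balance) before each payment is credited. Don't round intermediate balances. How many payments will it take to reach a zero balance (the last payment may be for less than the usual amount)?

15 payments

Monthly rate r = 16.4%/12 = 1.36667% = 0.0136667.
Recurrence: B ← B·(1+r) − $165.00.
Month 1: interest $29.38; balance after payment $2,014.38.
Month 2: interest $27.53; balance after payment $1,876.91.
Closed form: n = −ln(1 − rB₀/P)/ln(1+r) = −ln(0.82192)/ln(1.01367) ≈ 14.448, so the balance reaches zero during payment 15.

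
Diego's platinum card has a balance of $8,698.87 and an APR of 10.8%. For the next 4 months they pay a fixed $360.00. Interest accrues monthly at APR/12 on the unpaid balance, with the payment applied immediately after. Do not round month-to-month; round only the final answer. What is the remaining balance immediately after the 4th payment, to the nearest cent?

Monthly rate r = 10.8%/12 = 0.9% = 0.009.
Each month: B ← B·(1+r) − $360.00.
Month 1: interest $78.29; balance after payment $8,417.16.
Month 2: interest $75.75; balance after payment $8,132.91.
Month 3: interest $73.20; balance after payment $7,846.11.
Month 4: interest $70.61; balance after payment $7,556.73.

$7,556.73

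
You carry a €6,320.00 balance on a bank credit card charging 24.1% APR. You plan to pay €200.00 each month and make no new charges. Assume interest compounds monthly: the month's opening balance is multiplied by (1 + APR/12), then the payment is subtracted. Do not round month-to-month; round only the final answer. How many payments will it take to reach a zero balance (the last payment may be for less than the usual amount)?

Monthly rate r = 24.1%/12 = 2.00833% = 0.0200833.
Recurrence: B ← B·(1+r) − €200.00.
Month 1: interest €126.93; balance after payment €6,246.93.
Month 2: interest €125.46; balance after payment €6,172.39.
Closed form: n = −ln(1 − rB₀/P)/ln(1+r) = −ln(0.36537)/ln(1.02008) ≈ 50.636, so the balance reaches zero during payment 51.

51 payments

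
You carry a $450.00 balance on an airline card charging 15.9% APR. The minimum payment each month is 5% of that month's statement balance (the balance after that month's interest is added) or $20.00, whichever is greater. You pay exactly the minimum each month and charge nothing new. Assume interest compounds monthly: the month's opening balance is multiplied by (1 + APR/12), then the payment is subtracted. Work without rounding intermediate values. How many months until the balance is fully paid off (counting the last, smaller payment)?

27 months

Monthly rate r = 15.9%/12 = 1.325% = 0.01325.
While 5% of the post-interest balance exceeds $20.00, each month B ← (B·(1+r))·(1 − 0.05), i.e. B shrinks by the factor (1+r)·0.95 = 0.96259.
This holds for months 1–4. Entering month 5 the balance is $386.34; 5% of the post-interest balance is now below $20.00, so the flat $20.00 minimum applies from here.
From month 5 a fixed $20.00 at rate r clears $386.34 in 23 more payments. Total: 4 + 23 = 27 months.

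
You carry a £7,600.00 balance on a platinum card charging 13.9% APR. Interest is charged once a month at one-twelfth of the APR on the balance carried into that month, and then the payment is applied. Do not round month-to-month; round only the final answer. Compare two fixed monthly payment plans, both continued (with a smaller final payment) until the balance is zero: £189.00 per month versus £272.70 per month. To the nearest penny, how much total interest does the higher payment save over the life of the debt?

£1,058.60

Monthly rate r = 13.9%/12 = 1.15833% = 0.0115833.
At £189.00/mo: n = ⌈−ln(1 − rB₀/P)/ln(1+r)⌉ = 55 payments (last £83.17); total interest = total paid − £7,600.00 = £2,689.17.
At £272.70/mo: 34 payments (last £231.47); total interest £1,630.57.
Interest saved = £2,689.17 − £1,630.57 = £1,058.60.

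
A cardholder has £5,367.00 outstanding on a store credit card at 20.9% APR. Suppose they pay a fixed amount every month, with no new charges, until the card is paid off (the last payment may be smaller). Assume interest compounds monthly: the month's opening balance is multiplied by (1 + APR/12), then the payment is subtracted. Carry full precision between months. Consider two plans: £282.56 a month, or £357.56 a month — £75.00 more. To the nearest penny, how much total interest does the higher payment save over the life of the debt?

£298.01

Monthly rate r = 20.9%/12 = 1.74167% = 0.0174167.
At £282.56/mo: n = ⌈−ln(1 − rB₀/P)/ln(1+r)⌉ = 24 payments (last £75.11); total interest = total paid − £5,367.00 = £1,206.99.
At £357.56/mo: 18 payments (last £197.46); total interest £908.98.
Interest saved = £1,206.99 − £908.98 = £298.01.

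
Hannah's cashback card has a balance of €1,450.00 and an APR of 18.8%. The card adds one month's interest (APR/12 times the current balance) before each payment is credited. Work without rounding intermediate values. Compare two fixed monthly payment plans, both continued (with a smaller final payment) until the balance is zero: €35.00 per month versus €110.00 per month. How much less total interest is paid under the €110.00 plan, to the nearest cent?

Monthly rate r = 18.8%/12 = 1.56667% = 0.0156667.
At €35.00/mo: n = ⌈−ln(1 − rB₀/P)/ln(1+r)⌉ = 68 payments (last €12.62); total interest = total paid − €1,450.00 = €907.62.
At €110.00/mo: 15 payments (last €96.95); total interest €186.95.
Interest saved = €907.62 − €186.95 = €720.67.

€720.67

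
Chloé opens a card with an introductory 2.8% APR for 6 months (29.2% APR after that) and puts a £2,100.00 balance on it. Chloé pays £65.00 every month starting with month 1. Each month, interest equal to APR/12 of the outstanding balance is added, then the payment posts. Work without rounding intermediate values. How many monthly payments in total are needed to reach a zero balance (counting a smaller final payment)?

Promo months 1–6 at r₀ = 2.8%/12 = 0.00233333; months 7+ at r₁ = 29.2%/12 = 0.0243333.
After month 6: iterate B ← B·(1+r₀) − £65.00 for 6 months → £1,737.29.
Then at r₁ with £65.00/mo: n₂ = −ln(1 − r₁·B/P)/ln(1+r₁) ≈ 43.71 → 44 more payments.

50 months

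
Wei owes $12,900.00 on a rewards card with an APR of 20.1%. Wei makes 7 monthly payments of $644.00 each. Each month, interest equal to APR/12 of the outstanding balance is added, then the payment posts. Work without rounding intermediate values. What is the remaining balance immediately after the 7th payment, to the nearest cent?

$9,749.73

Monthly rate r = 20.1%/12 = 1.675% = 0.01675.
Each month: B ← B·(1+r) − $644.00.
Month 1: interest $216.08; balance after payment $12,472.08.
Month 2: interest $208.91; balance after payment $12,036.98.
Month 3: interest $201.62; balance after payment $11,594.60.
Month 4: interest $194.21; balance after payment $11,144.81.
Month 5: interest $186.68; balance after payment $10,687.49.
Month 6: interest $179.02; balance after payment $10,222.50.
Month 7: interest $171.23; balance after payment $9,749.73.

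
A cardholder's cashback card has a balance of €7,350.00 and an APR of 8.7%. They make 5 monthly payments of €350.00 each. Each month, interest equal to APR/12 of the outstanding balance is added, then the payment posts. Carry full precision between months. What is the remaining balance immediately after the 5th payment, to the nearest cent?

€5,844.77

Monthly rate r = 8.7%/12 = 0.725% = 0.00725.
Each month: B ← B·(1+r) − €350.00.
Month 1: interest €53.29; balance after payment €7,053.29.
Month 2: interest €51.14; balance after payment €6,754.42.
Month 3: interest €48.97; balance after payment €6,453.39.
Month 4: interest €46.79; balance after payment €6,150.18.
Month 5: interest €44.59; balance after payment €5,844.77.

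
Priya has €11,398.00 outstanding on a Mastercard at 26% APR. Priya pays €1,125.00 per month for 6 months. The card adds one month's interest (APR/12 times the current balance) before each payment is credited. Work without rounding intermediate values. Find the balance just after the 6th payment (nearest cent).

Monthly rate r = 26%/12 = 2.16667% = 0.0216667.
Each month: B ← B·(1+r) − €1,125.00.
Month 1: interest €246.96; balance after payment €10,519.96.
Month 2: interest €227.93; balance after payment €9,622.89.
Month 3: interest €208.50; balance after payment €8,706.38.
Month 4: interest €188.64; balance after payment €7,770.02.
Month 5: interest €168.35; balance after payment €6,813.37.
Month 6: interest €147.62; balance after payment €5,836.00.

€5,836.00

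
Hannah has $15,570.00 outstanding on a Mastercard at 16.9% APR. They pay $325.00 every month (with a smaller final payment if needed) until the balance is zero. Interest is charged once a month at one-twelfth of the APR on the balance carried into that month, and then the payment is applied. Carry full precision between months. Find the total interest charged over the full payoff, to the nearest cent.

$10,528.10

Monthly rate r = 16.9%/12 = 1.40833% = 0.0140833.
Payoff takes n = ⌈−ln(1 − rB₀/P)/ln(1+r)⌉ = ⌈80.300⌉ = 81 payments; the last is $98.10.
Total paid = 80·$325.00 + $98.10 = $26,098.10.
Total interest = total paid − principal = $26,098.10 − $15,570.00 = $10,528.10.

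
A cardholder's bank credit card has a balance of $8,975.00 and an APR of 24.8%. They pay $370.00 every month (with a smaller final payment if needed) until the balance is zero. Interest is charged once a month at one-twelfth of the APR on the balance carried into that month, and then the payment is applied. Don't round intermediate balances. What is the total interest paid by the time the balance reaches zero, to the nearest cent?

Monthly rate r = 24.8%/12 = 2.06667% = 0.0206667.
Payoff takes n = ⌈−ln(1 − rB₀/P)/ln(1+r)⌉ = ⌈34.013⌉ = 35 payments; the last is $4.73.
Total paid = 34·$370.00 + $4.73 = $12,584.73.
Total interest = total paid − principal = $12,584.73 − $8,975.00 = $3,609.73.

$3,609.73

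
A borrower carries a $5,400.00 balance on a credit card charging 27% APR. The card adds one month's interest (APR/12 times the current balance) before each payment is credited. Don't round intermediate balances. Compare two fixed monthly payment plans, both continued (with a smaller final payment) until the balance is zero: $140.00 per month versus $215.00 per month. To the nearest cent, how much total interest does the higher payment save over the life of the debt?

Monthly rate r = 27%/12 = 2.25% = 0.0225.
At $140.00/mo: n = ⌈−ln(1 − rB₀/P)/ln(1+r)⌉ = 91 payments (last $134.19); total interest = total paid − $5,400.00 = $7,334.19.
At $215.00/mo: 38 payments (last $91.45); total interest $2,646.45.
Interest saved = $7,334.19 − $2,646.45 = $4,687.74.

$4,687.74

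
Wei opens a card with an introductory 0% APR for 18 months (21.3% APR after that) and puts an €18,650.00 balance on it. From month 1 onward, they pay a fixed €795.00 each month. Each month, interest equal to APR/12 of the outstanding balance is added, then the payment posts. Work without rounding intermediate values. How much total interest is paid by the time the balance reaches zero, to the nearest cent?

€266.47

Promo months 1–18 at r₀ = 0%/12 = 0; months 19+ at r₁ = 21.3%/12 = 0.01775.
After month 18 (no interest yet): B = €18,650.00 − 18·€795.00 = €4,340.00.
Then at r₁ with €795.00/mo: n₂ = −ln(1 − r₁·B/P)/ln(1+r₁) ≈ 5.79 → 6 more payments.
Total paid = 23·€795.00 + €631.47 = €18,916.47; interest = €18,916.47 − €18,650.00 = €266.47.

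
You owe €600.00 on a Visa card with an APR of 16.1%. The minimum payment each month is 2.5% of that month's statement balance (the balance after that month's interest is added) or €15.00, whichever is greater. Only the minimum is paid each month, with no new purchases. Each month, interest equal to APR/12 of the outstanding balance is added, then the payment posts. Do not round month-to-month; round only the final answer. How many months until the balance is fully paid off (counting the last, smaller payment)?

58 months

Monthly rate r = 16.1%/12 = 1.34167% = 0.0134167.
While 2.5% of the post-interest balance exceeds €15.00, each month B ← (B·(1+r))·(1 − 0.025), i.e. B shrinks by the factor (1+r)·0.975 = 0.98808.
This holds for months 1–2. Entering month 3 the balance is €585.78; 2.5% of the post-interest balance is now below €15.00, so the flat €15.00 minimum applies from here.
From month 3 a fixed €15.00 at rate r clears €585.78 in 56 more payments. Total: 2 + 56 = 58 months.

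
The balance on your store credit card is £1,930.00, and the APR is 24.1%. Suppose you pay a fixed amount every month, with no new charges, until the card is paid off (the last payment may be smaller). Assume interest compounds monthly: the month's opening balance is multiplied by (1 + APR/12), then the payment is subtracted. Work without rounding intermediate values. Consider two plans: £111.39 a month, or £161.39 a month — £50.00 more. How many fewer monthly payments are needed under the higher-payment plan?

8 fewer payments

Monthly rate r = 24.1%/12 = 2.00833% = 0.0200833.
At £111.39/mo: n = ⌈−ln(1 − rB₀/P)/ln(1+r)⌉ = 22 payments (last £56.86); total interest = total paid − £1,930.00 = £466.05.
At £161.39/mo: 14 payments (last £131.43); total interest £299.50.
Payments saved = 22 − 14 = 8.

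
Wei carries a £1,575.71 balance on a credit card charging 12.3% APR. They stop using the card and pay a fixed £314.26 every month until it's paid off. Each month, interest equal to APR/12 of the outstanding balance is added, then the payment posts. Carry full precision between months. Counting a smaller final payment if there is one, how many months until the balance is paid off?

6 payments

Monthly rate r = 12.3%/12 = 1.025% = 0.01025.
Recurrence: B ← B·(1+r) − £314.26.
Month 1: interest £16.15; balance after payment £1,277.60.
Month 2: interest £13.10; balance after payment £976.44.
Month 3: interest £10.01; balance after payment £672.18.
Month 4: interest £6.89; balance after payment £364.81.
Month 5: interest £3.74; balance after payment £54.29.
Month 6: interest £0.56; balance after payment £0.00.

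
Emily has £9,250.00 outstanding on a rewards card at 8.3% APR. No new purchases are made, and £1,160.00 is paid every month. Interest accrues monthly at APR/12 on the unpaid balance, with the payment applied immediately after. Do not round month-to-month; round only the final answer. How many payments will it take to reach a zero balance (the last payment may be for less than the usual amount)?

9 months

Monthly rate r = 8.3%/12 = 0.691667% = 0.00691667.
Recurrence: B ← B·(1+r) − £1,160.00.
Month 1: interest £63.98; balance after payment £8,153.98.
Month 2: interest £56.40; balance after payment £7,050.38.
Closed form: n = −ln(1 − rB₀/P)/ln(1+r) = −ln(0.94485)/ln(1.00692) ≈ 8.231, so the balance reaches zero during payment 9.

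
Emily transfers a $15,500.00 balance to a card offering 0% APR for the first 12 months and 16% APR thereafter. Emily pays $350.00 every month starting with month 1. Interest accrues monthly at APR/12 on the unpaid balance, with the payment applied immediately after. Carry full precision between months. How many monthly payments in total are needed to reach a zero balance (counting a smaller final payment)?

Promo months 1–12 at r₀ = 0%/12 = 0; months 13+ at r₁ = 16%/12 = 0.0133333.
After month 12 (no interest yet): B = $15,500.00 − 12·$350.00 = $11,300.00.
Then at r₁ with $350.00/mo: n₂ = −ln(1 − r₁·B/P)/ln(1+r₁) ≈ 42.50 → 43 more payments.

55 months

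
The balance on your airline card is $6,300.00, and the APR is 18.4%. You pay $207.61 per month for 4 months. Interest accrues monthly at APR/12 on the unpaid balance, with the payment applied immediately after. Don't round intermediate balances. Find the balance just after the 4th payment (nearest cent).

Monthly rate r = 18.4%/12 = 1.53333% = 0.0153333.
Each month: B ← B·(1+r) − $207.61.
Month 1: interest $96.60; balance after payment $6,188.99.
Month 2: interest $94.90; balance after payment $6,076.28.
Month 3: interest $93.17; balance after payment $5,961.84.
Month 4: interest $91.41; balance after payment $5,845.64.

$5,845.64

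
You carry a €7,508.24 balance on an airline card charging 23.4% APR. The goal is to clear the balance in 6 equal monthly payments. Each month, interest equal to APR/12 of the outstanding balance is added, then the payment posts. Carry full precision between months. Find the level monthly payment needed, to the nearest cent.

€1,338.15

Monthly rate r = 23.4%/12 = 1.95% = 0.0195.
Level-payment amortization: P = B₀·r / (1 − (1+r)^(−n)) = 7508.24·0.0195 / (1 − 1.0195^(−6)).
Denominator 1 − (1+r)^(−6) = 0.109412451.
P = 146.411 / 0.109412451 ≈ 1338.15.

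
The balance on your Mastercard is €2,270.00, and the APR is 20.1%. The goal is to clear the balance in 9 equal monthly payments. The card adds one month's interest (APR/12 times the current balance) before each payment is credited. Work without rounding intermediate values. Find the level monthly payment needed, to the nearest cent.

€273.81

Monthly rate r = 20.1%/12 = 1.675% = 0.01675.
Level-payment amortization: P = B₀·r / (1 − (1+r)^(−n)) = 2270.00·0.01675 / (1 − 1.01675^(−9)).
Denominator 1 − (1+r)^(−9) = 0.138862761.
P = 38.0225 / 0.138862761 ≈ 273.81.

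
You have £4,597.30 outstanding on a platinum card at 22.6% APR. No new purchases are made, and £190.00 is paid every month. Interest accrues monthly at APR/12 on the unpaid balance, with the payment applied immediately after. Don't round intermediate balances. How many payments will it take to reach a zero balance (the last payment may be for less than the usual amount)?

Monthly rate r = 22.6%/12 = 1.88333% = 0.0188333.
Recurrence: B ← B·(1+r) − £190.00.
Month 1: interest £86.58; balance after payment £4,493.88.
Month 2: interest £84.63; balance after payment £4,388.52.
Closed form: n = −ln(1 − rB₀/P)/ln(1+r) = −ln(0.5443)/ln(1.01883) ≈ 32.600, so the balance reaches zero during payment 33.

33 payments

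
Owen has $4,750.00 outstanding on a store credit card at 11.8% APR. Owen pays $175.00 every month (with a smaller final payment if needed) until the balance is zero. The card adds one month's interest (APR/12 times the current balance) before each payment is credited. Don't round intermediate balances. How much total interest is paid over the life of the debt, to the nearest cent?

$802.78

Monthly rate r = 11.8%/12 = 0.983333% = 0.00983333.
Payoff takes n = ⌈−ln(1 − rB₀/P)/ln(1+r)⌉ = ⌈31.729⌉ = 32 payments; the last is $127.78.
Total paid = 31·$175.00 + $127.78 = $5,552.78.
Total interest = total paid − principal = $5,552.78 − $4,750.00 = $802.78.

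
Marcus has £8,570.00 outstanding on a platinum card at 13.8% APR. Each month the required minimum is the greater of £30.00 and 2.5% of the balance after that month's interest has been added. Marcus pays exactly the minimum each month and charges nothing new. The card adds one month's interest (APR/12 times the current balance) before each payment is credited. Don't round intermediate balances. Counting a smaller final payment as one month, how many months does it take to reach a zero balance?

Monthly rate r = 13.8%/12 = 1.15% = 0.0115.
While 2.5% of the post-interest balance exceeds £30.00, each month B ← (B·(1+r))·(1 − 0.025), i.e. B shrinks by the factor (1+r)·0.975 = 0.98621.
This holds for months 1–143. Entering month 144 the balance is £1,176.96; 2.5% of the post-interest balance is now below £30.00, so the flat £30.00 minimum applies from here.
From month 144 a fixed £30.00 at rate r clears £1,176.96 in 53 more payments. Total: 143 + 53 = 196 months.

196 months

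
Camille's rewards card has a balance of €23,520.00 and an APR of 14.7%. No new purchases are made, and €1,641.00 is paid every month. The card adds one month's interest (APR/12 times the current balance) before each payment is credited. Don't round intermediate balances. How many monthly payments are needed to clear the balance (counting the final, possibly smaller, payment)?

16 payments

Monthly rate r = 14.7%/12 = 1.225% = 0.01225.
Recurrence: B ← B·(1+r) − €1,641.00.
Month 1: interest €288.12; balance after payment €22,167.12.
Month 2: interest €271.55; balance after payment €20,797.67.
Closed form: n = −ln(1 − rB₀/P)/ln(1+r) = −ln(0.82442)/ln(1.01225) ≈ 15.857, so the balance reaches zero during payment 16.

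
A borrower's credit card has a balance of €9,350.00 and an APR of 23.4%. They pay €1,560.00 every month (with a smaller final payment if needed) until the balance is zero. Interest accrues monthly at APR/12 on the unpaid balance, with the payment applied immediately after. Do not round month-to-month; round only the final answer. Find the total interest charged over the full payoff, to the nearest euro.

Monthly rate r = 23.4%/12 = 1.95% = 0.0195.
Payoff takes n = ⌈−ln(1 − rB₀/P)/ln(1+r)⌉ = ⌈6.436⌉ = 7 payments; the last is €683.42.
Total paid = 6·€1,560.00 + €683.42 = €10,043.42.
Total interest = total paid − principal = €10,043.42 − €9,350.00 = €693.42.

€693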